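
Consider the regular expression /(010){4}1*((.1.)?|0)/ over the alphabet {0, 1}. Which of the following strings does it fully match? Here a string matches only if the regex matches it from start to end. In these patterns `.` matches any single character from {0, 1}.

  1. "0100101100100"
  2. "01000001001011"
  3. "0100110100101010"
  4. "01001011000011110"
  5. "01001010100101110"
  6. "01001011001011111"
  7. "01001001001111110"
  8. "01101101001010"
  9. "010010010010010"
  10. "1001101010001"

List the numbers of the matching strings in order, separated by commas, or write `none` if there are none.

9

1 → no match
2 → no match
3 → no match
4 → no match
5 → no match
6 → no match
7 → no match
8 → no match — must start with "010"
9 → match
10 → no match — must start with "010"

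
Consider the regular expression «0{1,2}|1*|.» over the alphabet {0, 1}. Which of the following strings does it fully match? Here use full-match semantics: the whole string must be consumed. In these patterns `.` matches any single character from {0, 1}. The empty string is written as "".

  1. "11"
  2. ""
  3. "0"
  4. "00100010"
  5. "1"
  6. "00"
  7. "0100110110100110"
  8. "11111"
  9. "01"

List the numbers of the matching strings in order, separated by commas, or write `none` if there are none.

1, 2, 3, 5, 6, 8

1 → match
2 → match
3 → match
4 → no match
5 → match
6 → match
7 → no match
8 → match
9 → no match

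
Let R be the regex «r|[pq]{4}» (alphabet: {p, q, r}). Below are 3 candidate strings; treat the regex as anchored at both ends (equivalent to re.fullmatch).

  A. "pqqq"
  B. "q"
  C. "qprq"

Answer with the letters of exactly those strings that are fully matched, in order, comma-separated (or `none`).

A

A → match
B → no match
C → no match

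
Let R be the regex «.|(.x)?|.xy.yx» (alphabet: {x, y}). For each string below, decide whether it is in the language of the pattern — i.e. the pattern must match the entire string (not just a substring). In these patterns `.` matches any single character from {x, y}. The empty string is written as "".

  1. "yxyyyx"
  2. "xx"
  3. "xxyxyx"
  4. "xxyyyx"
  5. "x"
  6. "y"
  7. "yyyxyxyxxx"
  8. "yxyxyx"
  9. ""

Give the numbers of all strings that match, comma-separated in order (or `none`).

1. "yxyyyx" → match
2. "xx" → match
3. "xxyxyx" → match
4. "xxyyyx" → match
5. "x" → match
6. "y" → match
7. "yyyxyxyxxx" → no match
8. "yxyxyx" → match
9. "" → match

1, 2, 3, 4, 5, 6, 8, 9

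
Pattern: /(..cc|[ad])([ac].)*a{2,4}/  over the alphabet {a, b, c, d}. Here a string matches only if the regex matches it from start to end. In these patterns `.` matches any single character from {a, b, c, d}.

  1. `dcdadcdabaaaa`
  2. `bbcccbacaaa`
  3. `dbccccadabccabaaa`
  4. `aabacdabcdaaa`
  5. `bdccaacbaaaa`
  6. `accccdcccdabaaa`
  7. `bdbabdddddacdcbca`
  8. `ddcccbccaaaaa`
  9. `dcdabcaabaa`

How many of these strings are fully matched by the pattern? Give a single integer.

7

1 → match
2 → match
3 → match
4 → no match
5 → match
6 → match
7 → no match
8 → match
9 → match
Total matched: 7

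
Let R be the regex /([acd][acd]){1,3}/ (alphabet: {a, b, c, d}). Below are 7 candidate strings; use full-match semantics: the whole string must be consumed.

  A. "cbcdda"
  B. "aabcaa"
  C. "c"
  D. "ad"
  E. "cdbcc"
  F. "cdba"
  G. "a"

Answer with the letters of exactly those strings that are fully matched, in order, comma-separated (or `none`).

A. "cbcdda" → no match
B. "aabcaa" → no match
C. "c" → no match
D. "ad" → match
E. "cdbcc" → no match
F. "cdba" → no match
G. "a" → no match

D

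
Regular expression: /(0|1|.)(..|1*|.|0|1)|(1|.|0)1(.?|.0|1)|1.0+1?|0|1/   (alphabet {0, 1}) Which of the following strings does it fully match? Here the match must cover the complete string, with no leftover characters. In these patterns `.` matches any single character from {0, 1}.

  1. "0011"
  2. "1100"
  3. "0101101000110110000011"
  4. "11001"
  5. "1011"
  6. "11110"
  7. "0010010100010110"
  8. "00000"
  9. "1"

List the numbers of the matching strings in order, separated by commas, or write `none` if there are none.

1 → no match
2 → match
3 → no match
4 → match
5 → no match
6 → no match
7 → no match
8 → no match
9 → match

2, 4, 9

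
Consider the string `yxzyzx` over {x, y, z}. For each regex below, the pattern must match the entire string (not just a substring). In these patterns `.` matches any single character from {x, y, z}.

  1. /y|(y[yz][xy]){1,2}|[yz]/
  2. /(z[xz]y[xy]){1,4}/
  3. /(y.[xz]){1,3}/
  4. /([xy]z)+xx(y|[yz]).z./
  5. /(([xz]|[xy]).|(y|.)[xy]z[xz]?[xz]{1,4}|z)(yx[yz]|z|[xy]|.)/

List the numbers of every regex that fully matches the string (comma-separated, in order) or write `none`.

1 → no match
2 → no match — must start with `z`
3 → match
4 → no match
5 → no match

3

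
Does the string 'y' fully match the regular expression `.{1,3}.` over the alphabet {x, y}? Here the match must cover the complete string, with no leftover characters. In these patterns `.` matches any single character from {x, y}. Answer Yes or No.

No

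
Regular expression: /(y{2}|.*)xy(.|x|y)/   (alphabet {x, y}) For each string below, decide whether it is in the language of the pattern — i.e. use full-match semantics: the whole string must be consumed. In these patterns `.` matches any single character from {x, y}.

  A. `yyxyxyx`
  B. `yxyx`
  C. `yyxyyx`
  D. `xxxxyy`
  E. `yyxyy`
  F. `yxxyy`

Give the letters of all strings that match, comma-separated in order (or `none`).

A → match
B → match
C → no match
D → match
E → match
F → match

A, B, D, E, F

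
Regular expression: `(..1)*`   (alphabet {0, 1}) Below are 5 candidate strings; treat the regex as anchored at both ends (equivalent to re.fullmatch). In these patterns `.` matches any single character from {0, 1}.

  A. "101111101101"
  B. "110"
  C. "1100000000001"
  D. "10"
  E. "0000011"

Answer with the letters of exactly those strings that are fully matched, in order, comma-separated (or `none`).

A → match
B → no match
C → no match
D → no match
E → no match

A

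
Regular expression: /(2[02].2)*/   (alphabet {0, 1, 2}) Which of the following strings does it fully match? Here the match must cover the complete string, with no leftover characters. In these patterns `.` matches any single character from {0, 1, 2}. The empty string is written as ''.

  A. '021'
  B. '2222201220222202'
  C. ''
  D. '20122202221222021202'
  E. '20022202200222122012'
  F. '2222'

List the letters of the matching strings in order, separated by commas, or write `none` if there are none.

A → no match
B → match
C → match
D → no match
E → match
F → match

B, C, E, F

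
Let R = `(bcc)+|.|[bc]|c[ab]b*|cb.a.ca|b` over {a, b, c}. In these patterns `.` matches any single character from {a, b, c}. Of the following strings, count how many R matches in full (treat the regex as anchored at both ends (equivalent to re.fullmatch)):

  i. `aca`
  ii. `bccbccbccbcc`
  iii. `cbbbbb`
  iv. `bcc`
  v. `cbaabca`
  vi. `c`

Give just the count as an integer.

5

i → no match
ii → match
iii → match
iv → match
v → match
vi → match
Total matched: 5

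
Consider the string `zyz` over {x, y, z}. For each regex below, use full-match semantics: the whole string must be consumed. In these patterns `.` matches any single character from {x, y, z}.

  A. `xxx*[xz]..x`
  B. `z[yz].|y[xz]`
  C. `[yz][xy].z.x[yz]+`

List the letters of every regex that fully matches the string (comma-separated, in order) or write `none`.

B

A → no match — must start with `xx`
B → match
C → no match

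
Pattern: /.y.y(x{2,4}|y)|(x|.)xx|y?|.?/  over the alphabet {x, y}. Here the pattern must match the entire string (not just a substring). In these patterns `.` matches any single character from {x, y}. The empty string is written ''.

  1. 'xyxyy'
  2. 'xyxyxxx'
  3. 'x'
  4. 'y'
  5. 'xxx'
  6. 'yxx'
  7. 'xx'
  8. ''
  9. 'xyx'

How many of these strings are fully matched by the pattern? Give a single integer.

1 → match
2 → match
3 → match
4 → match
5 → match
6 → match
7 → no match
8 → match
9 → no match
Total matched: 7

7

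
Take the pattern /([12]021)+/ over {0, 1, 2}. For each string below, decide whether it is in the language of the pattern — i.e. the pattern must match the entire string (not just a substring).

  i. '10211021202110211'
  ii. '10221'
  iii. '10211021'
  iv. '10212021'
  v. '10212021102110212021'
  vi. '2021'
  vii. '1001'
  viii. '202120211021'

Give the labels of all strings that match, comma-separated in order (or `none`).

i → no match — must end with '021'
ii → no match — must end with '021'
iii → match
iv → match
v → match
vi → match
vii → no match — must end with '021'
viii → match

iii, iv, v, vi, viii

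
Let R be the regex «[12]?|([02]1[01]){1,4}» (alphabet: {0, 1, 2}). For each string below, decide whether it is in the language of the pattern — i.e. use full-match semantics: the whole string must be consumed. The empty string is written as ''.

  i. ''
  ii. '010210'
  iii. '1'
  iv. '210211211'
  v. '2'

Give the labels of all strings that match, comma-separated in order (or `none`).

i, ii, iii, iv, v

i → match
ii → match
iii → match
iv → match
v → match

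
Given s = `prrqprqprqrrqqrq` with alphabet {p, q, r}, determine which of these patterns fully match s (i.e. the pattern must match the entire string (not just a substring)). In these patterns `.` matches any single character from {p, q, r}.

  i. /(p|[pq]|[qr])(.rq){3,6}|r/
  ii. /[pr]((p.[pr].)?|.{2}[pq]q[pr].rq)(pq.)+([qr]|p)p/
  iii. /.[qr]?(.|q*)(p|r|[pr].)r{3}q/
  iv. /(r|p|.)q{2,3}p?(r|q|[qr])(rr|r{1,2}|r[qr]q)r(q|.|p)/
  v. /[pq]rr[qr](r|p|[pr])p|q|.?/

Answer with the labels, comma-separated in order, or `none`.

i

i → match
ii → no match — must end with `p`
iii → no match
iv → no match
v → no match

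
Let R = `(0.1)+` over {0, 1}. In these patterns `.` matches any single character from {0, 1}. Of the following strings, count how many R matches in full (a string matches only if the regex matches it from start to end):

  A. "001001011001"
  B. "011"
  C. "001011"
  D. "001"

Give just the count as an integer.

A → match
B → match
C → match
D → match
Total matched: 4

4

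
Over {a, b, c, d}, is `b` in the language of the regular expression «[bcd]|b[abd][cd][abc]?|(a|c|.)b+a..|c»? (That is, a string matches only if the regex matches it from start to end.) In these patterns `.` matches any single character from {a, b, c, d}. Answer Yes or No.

Yes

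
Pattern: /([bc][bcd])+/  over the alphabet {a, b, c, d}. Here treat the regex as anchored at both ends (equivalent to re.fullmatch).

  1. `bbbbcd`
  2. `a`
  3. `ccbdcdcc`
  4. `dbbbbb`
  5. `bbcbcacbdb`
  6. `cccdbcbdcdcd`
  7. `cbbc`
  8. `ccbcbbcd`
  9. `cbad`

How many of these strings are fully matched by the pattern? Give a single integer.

1 → match
2 → no match
3 → match
4 → no match
5 → no match
6 → match
7 → match
8 → match
9 → no match
Total matched: 5

5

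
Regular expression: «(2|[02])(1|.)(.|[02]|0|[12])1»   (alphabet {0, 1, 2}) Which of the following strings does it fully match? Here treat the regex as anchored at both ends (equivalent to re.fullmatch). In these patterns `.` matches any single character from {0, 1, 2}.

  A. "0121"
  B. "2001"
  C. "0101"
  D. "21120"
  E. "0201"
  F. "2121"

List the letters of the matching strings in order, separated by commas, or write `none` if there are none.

A, B, C, E, F

A. "0121" → match
B. "2001" → match
C. "0101" → match
D. "21120" → no match — must end with "1"
E. "0201" → match
F. "2121" → match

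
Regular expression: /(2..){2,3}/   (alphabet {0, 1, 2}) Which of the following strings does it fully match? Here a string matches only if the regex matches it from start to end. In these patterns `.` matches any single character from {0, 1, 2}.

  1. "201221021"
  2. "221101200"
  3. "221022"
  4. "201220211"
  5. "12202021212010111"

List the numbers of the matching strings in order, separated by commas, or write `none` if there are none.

4

1 → no match
2 → no match
3 → no match
4 → match
5 → no match — must start with "2"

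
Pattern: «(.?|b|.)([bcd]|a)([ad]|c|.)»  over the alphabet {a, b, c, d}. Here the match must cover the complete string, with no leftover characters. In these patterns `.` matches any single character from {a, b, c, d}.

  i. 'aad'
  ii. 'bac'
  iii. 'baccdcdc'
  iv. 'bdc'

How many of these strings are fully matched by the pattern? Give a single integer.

3

i → match
ii → match
iii → no match
iv → match
Total matched: 3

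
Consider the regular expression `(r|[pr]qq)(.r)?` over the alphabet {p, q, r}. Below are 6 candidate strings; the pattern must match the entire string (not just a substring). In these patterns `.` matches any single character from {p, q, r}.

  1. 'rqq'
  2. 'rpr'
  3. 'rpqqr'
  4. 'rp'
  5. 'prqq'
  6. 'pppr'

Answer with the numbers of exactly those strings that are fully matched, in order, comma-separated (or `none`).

1, 2

1. 'rqq' → match
2. 'rpr' → match
3. 'rpqqr' → no match
4. 'rp' → no match
5. 'prqq' → no match
6. 'pppr' → no match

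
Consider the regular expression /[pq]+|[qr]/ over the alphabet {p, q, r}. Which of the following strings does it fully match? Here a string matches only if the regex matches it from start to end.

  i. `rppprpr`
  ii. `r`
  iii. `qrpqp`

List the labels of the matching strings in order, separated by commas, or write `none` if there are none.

i → no match
ii → match
iii → no match

ii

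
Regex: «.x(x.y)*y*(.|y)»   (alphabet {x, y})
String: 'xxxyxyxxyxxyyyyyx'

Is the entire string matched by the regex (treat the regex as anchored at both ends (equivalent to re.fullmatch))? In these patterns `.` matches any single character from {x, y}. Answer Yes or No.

No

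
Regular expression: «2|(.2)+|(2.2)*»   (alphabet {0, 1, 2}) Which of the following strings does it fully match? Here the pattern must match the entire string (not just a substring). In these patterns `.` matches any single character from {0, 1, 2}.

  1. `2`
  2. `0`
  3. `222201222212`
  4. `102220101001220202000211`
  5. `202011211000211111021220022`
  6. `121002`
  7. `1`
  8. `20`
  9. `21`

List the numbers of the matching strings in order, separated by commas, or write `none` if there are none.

1

1. `2` → match
2. `0` → no match
3. `222201222212` → no match
4 → no match
5 → no match
6. `121002` → no match
7. `1` → no match
8. `20` → no match
9. `21` → no match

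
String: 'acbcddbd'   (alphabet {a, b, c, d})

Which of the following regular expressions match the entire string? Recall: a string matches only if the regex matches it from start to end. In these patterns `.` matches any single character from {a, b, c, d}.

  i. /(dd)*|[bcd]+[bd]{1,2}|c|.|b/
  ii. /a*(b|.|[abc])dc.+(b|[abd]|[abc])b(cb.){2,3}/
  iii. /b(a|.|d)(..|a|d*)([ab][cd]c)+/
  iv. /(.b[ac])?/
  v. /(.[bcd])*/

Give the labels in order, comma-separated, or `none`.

i → no match
ii → no match
iii → no match — must start with 'b'
iv → no match
v → match

v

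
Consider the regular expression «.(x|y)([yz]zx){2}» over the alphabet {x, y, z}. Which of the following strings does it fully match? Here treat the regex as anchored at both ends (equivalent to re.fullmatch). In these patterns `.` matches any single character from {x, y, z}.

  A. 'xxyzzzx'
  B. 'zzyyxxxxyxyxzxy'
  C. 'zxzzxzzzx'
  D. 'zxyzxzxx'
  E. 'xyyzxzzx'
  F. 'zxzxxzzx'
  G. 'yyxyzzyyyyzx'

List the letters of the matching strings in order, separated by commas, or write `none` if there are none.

A → no match
B → no match — must end with 'zx'
C → no match
D → no match — must end with 'zx'
E → match
F → no match
G → no match

E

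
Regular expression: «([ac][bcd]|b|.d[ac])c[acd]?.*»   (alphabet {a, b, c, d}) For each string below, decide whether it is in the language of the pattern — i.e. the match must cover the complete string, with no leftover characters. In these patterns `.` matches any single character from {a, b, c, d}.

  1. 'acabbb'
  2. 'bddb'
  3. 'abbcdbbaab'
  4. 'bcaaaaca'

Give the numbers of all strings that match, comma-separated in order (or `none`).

1. 'acabbb' → no match
2. 'bddb' → no match
3. 'abbcdbbaab' → no match
4. 'bcaaaaca' → match

4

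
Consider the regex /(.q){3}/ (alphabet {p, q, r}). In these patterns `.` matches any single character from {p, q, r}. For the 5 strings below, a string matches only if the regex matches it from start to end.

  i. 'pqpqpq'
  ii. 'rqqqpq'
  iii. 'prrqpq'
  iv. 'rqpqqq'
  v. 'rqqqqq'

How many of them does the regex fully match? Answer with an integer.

4

i → match
ii → match
iii → no match
iv → match
v → match
Total matched: 4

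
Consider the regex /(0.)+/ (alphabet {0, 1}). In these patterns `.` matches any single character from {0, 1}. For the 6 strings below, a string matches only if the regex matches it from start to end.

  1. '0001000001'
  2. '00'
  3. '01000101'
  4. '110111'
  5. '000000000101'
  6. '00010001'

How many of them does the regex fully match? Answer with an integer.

5

1. '0001000001' → match
2. '00' → match
3. '01000101' → match
4. '110111' → no match — must start with '0'
5. '000000000101' → match
6. '00010001' → match
Total matched: 5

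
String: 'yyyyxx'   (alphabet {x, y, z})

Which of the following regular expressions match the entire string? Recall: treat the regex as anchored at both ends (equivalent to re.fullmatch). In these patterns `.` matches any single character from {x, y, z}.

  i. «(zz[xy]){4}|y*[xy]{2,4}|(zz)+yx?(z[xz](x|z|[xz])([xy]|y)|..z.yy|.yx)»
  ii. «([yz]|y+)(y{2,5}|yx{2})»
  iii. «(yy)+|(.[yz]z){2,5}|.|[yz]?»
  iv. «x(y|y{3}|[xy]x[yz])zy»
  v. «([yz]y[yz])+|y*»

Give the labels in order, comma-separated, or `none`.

i, ii

i → match
ii → match
iii → no match
iv → no match — must start with 'x'
v → no match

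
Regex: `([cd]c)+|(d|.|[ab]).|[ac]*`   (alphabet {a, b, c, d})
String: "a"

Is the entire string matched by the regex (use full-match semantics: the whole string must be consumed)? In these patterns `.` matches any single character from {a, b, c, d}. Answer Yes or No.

Yes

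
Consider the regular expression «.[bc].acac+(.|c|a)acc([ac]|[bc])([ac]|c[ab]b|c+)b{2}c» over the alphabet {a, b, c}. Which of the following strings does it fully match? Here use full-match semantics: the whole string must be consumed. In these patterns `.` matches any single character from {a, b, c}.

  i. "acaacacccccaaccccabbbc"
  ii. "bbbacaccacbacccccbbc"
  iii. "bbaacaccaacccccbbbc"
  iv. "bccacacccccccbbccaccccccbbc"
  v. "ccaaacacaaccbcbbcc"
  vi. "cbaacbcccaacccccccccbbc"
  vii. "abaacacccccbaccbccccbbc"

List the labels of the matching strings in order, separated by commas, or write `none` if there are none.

i → match
ii → no match
iii → no match
iv → no match
v → no match — must end with "bc"
vi → no match
vii → match

i, vii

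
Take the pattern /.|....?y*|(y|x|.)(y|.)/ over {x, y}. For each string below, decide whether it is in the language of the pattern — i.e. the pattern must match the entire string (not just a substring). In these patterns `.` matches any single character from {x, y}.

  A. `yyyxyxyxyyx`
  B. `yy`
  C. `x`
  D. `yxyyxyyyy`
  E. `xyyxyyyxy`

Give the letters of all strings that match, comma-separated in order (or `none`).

A. `yyyxyxyxyyx` → no match
B. `yy` → match
C. `x` → match
D. `yxyyxyyyy` → no match
E. `xyyxyyyxy` → no match

B, C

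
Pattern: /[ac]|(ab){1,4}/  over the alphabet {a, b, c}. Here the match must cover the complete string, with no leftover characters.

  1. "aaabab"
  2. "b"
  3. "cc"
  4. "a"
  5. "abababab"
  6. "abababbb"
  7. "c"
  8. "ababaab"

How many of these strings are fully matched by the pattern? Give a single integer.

3

1 → no match
2 → no match
3 → no match
4 → match
5 → match
6 → no match
7 → match
8 → no match
Total matched: 3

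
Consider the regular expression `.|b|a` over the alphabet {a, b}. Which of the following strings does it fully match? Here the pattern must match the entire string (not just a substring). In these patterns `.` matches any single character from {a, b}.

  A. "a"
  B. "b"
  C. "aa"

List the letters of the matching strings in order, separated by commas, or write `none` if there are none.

A, B

A → match
B → match
C → no match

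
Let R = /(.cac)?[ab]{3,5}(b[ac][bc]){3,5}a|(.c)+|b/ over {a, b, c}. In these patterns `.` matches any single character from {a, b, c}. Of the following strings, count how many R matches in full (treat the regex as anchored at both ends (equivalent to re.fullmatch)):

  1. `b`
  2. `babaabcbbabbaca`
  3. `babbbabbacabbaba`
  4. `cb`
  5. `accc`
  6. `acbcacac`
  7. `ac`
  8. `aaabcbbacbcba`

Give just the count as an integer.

6

1. `b` → match
2 → match
3 → no match
4. `cb` → no match
5. `accc` → match
6. `acbcacac` → match
7. `ac` → match
8 → match
Total matched: 6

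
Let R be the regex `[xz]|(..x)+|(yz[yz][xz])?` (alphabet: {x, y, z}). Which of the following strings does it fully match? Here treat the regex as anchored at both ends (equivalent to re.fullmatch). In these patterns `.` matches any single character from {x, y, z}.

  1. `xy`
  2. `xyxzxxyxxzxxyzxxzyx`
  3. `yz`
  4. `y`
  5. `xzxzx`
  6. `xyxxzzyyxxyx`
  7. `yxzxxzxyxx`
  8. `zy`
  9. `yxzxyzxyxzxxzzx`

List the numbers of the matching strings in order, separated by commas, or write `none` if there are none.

1 → no match
2 → no match
3 → no match
4 → no match
5 → no match
6 → no match
7 → no match
8 → no match
9 → no match

none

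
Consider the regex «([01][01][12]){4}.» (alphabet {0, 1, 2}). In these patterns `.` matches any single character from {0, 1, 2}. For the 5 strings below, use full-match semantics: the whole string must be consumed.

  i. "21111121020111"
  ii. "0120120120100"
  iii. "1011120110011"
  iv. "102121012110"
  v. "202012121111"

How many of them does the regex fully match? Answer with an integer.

1

i → no match
ii → no match
iii → match
iv. "102121012110" → no match
v. "202012121111" → no match
Total matched: 1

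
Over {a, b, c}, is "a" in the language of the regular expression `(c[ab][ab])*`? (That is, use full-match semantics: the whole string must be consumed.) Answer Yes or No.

No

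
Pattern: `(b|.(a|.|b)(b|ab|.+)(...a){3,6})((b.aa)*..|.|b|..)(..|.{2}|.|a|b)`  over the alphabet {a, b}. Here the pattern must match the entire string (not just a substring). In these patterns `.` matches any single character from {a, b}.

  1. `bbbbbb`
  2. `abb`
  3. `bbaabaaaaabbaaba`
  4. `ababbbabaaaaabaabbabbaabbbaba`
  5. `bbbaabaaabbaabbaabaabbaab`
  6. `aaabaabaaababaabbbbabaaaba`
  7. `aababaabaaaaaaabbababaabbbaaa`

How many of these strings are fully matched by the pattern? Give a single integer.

1

1 → no match
2 → no match
3 → no match
4 → match
5 → no match
6 → no match
7 → no match
Total matched: 1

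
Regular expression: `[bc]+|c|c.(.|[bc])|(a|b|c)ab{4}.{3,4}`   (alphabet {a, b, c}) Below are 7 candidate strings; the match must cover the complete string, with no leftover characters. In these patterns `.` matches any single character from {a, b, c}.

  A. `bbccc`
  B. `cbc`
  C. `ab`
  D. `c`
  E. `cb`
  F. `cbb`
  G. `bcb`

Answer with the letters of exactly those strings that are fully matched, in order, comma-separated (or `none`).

A, B, D, E, F, G

A. `bbccc` → match
B. `cbc` → match
C. `ab` → no match
D. `c` → match
E. `cb` → match
F. `cbb` → match
G. `bcb` → match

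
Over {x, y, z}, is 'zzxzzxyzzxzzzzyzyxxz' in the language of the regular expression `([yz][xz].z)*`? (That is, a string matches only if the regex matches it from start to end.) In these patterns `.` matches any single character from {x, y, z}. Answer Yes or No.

Yes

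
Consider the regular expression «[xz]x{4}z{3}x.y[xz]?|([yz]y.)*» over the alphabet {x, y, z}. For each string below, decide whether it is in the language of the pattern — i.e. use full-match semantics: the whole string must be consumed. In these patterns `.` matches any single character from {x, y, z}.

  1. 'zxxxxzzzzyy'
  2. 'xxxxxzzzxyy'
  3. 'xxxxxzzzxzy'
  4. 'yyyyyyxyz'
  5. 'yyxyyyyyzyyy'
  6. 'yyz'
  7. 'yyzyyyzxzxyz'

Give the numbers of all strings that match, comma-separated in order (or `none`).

1 → no match
2 → match
3 → match
4 → no match
5 → match
6 → match
7 → no match

2, 3, 5, 6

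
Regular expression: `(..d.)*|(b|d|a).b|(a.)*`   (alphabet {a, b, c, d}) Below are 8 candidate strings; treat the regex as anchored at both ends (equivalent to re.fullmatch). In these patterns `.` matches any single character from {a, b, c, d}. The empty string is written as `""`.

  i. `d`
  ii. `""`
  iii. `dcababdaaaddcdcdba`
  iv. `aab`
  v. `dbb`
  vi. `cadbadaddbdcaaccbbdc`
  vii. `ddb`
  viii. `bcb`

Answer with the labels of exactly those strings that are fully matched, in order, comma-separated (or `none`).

i → no match
ii → match
iii → no match
iv → match
v → match
vi → no match
vii → match
viii → match

ii, iv, v, vii, viii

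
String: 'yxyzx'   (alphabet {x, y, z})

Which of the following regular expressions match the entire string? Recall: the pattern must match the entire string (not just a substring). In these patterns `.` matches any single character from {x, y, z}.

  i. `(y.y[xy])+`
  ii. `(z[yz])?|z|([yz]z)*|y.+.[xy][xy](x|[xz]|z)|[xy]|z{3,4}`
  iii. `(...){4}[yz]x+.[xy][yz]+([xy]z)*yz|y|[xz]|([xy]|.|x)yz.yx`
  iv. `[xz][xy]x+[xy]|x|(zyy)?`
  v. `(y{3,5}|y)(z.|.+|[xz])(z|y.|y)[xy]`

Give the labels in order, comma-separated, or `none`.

i → no match
ii → no match
iii → no match
iv → no match
v → match

v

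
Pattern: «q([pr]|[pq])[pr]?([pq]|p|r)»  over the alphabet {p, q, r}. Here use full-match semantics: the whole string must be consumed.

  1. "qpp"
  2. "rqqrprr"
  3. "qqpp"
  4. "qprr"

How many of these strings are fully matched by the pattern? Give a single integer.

1 → match
2 → no match — must start with "q"
3 → match
4 → match
Total matched: 3

3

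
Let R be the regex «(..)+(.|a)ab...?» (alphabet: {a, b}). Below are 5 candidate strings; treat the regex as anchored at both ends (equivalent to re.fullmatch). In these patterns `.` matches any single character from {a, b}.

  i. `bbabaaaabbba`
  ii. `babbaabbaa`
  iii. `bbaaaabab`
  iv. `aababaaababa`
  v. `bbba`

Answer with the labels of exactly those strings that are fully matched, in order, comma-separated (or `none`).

i, ii, iii, iv

i → match
ii → match
iii → match
iv → match
v → no match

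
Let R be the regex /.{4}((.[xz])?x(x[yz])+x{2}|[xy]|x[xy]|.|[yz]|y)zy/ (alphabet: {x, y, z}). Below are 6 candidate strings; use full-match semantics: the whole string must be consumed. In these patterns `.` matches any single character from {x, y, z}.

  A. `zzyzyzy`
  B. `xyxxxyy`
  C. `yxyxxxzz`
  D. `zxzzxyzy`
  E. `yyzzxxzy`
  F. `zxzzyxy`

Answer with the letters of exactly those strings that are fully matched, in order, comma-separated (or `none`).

A, D, E

A → match
B → no match — must end with `zy`
C → no match — must end with `zy`
D → match
E → match
F → no match — must end with `zy`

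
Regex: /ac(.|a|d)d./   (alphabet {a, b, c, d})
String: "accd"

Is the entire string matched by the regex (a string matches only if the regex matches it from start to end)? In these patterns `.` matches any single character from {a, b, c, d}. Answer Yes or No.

No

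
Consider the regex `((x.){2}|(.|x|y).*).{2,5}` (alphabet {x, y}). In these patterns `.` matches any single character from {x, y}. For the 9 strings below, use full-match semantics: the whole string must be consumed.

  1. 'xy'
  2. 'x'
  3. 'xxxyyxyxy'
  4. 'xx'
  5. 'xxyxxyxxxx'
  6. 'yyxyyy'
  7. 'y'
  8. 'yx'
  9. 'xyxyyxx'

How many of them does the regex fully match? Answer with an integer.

4

1 → no match
2 → no match
3 → match
4 → no match
5 → match
6 → match
7 → no match
8 → no match
9 → match
Total matched: 4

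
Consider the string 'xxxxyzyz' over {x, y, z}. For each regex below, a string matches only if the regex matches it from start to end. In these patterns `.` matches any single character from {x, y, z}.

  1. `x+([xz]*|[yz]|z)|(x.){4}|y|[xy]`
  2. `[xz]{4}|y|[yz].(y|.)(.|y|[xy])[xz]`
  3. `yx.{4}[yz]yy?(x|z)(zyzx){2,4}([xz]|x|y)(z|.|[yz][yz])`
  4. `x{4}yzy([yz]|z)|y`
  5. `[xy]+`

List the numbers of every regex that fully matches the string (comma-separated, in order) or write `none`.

4

1 → no match
2 → no match
3 → no match — must start with 'yx'
4 → match
5 → no match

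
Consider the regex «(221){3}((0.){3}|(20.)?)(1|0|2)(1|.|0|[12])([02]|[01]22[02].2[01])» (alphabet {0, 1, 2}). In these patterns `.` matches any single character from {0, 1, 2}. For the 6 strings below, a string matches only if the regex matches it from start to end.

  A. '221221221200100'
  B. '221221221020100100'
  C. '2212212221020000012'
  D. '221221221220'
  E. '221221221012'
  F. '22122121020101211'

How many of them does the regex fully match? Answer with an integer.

A → match
B → match
C → no match
D → match
E → match
F → no match
Total matched: 4

4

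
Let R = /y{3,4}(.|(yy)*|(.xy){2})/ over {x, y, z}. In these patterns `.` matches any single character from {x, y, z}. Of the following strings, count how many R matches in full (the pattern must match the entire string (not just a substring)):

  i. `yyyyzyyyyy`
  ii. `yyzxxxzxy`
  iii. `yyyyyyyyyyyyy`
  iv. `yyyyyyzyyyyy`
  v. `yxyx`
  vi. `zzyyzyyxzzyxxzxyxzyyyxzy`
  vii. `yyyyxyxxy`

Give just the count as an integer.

i → no match
ii → no match
iii → match
iv → no match
v → no match
vi → no match — must start with `y`
vii → match
Total matched: 2

2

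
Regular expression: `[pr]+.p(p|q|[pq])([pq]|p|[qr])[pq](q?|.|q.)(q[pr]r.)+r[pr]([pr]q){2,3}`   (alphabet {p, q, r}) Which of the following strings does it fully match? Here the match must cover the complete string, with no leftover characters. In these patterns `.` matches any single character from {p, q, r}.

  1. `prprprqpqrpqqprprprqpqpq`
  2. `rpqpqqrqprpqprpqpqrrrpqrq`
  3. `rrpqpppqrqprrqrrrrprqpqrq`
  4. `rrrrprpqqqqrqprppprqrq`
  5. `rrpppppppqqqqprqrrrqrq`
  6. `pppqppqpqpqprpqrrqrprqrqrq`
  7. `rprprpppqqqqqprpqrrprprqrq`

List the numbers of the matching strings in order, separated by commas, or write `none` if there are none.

1, 3, 5, 6, 7

1 → match
2 → no match
3 → match
4 → no match
5 → match
6 → match
7 → match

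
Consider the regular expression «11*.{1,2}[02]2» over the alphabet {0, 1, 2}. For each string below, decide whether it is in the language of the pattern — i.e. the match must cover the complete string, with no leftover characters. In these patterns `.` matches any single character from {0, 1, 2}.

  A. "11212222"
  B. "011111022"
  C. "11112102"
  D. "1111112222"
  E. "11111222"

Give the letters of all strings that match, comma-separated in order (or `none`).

C, D, E

A → no match
B → no match — must start with "1"
C → match
D → match
E → match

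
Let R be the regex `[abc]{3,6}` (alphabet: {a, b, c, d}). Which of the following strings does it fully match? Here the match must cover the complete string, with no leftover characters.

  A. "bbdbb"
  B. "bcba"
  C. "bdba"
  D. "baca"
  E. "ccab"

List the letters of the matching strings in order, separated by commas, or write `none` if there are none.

B, D, E

A → no match
B → match
C → no match
D → match
E → match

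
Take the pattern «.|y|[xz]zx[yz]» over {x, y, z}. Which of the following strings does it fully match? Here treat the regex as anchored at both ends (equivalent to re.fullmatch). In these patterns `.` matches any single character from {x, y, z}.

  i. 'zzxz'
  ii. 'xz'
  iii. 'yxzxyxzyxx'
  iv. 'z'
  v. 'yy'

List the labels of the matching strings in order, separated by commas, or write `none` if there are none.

i → match
ii → no match
iii → no match
iv → match
v → no match

i, iv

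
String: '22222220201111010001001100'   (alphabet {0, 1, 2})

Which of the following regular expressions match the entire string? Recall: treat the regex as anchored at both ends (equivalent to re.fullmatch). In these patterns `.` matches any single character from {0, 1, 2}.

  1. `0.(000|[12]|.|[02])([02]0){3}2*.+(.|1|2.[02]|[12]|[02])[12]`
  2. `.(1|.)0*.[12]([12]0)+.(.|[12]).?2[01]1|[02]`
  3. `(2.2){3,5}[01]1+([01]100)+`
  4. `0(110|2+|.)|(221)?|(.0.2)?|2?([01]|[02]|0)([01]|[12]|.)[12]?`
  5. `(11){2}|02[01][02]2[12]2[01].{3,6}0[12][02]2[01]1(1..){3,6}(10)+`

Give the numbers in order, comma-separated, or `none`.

3

1 → no match — must start with '0'
2 → no match
3 → match
4 → no match
5 → no match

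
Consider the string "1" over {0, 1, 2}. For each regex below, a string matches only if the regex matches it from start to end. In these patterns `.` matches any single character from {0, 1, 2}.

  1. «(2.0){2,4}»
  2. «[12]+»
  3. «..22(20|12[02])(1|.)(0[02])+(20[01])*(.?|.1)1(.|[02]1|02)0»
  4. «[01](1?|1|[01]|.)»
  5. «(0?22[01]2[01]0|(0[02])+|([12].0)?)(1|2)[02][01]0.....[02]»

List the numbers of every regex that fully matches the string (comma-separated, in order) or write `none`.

2, 4

1 → no match — must start with "2"
2 → match
3 → no match — must end with "0"
4 → match
5 → no match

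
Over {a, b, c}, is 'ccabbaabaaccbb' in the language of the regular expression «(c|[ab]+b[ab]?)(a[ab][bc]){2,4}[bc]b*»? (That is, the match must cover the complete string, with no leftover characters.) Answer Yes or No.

No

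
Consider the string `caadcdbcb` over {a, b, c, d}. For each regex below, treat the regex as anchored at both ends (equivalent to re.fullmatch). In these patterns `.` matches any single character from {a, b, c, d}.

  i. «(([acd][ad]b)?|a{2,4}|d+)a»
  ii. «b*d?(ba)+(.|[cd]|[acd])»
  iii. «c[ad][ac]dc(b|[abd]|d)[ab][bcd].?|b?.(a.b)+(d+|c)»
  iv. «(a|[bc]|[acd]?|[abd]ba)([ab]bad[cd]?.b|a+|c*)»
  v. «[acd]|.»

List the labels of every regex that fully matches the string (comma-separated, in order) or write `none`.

iii

i → no match — must end with `a`
ii → no match
iii → match
iv → no match
v → no match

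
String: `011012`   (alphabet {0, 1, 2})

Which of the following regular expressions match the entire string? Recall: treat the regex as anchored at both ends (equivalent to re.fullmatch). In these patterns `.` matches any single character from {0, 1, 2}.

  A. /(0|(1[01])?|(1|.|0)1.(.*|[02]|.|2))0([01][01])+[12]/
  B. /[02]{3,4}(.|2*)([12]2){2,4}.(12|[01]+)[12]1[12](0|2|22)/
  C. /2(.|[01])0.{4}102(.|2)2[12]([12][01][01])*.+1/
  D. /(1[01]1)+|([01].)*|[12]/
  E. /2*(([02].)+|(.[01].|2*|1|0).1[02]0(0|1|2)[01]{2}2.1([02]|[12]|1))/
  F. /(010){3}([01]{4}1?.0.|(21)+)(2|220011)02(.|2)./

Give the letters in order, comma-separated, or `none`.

A → match
B → no match
C → no match — must start with `2`
D → match
E → no match
F → no match — must start with `010`

A, D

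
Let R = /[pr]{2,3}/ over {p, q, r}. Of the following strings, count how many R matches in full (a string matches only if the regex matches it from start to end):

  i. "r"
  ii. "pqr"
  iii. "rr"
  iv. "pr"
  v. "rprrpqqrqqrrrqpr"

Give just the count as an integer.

i. "r" → no match
ii. "pqr" → no match
iii. "rr" → match
iv. "pr" → match
v → no match
Total matched: 2

2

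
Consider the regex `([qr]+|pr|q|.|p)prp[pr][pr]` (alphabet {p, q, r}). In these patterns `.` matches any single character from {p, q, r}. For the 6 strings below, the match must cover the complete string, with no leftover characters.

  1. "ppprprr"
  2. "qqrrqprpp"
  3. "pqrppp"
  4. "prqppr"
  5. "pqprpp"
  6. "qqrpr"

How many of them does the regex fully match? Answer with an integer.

0

1. "ppprprr" → no match
2. "qqrrqprpp" → no match
3. "pqrppp" → no match
4. "prqppr" → no match
5. "pqprpp" → no match
6. "qqrpr" → no match
Total matched: 0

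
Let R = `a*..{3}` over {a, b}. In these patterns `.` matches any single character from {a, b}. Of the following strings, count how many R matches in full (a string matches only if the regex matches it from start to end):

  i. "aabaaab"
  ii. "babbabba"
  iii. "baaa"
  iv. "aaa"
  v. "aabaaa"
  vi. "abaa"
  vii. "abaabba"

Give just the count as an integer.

3

i → no match
ii → no match
iii → match
iv → no match
v → match
vi → match
vii → no match
Total matched: 3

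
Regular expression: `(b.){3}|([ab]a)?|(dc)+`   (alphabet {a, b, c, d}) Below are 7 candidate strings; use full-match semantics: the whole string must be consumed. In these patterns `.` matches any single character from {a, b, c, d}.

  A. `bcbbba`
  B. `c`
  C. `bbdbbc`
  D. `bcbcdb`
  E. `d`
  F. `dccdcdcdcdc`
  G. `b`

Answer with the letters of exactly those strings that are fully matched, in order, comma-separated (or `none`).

A. `bcbbba` → match
B. `c` → no match
C. `bbdbbc` → no match
D. `bcbcdb` → no match
E. `d` → no match
F. `dccdcdcdcdc` → no match
G. `b` → no match

A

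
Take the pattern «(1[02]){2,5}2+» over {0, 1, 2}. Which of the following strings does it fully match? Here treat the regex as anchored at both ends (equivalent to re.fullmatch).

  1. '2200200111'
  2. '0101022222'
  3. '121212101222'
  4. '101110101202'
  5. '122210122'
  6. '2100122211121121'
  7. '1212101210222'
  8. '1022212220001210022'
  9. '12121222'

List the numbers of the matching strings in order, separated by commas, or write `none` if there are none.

1 → no match — must start with '1'
2 → no match — must start with '1'
3 → match
4 → no match
5 → no match
6 → no match — must start with '1'
7 → match
8 → no match
9 → match

3, 7, 9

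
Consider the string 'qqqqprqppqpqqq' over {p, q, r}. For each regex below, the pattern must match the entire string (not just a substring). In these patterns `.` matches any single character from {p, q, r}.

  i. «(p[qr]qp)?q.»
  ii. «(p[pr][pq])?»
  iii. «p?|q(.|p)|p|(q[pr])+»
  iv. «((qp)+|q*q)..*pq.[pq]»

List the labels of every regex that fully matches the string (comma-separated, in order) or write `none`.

iv

i → no match
ii → no match
iii → no match
iv → match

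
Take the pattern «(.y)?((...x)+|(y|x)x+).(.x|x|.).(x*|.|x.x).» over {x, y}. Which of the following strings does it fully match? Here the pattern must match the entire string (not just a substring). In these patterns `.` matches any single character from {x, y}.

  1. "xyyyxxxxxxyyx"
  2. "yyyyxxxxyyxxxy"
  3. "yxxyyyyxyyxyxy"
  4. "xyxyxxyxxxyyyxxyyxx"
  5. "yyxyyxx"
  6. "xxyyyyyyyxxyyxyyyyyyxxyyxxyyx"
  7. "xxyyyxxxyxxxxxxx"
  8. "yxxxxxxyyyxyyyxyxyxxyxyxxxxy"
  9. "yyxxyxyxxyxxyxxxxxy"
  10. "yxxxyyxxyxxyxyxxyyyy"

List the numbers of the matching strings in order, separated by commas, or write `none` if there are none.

4, 9

1 → no match
2 → no match
3 → no match
4 → match
5 → no match
6 → no match
7 → no match
8 → no match
9 → match
10 → no match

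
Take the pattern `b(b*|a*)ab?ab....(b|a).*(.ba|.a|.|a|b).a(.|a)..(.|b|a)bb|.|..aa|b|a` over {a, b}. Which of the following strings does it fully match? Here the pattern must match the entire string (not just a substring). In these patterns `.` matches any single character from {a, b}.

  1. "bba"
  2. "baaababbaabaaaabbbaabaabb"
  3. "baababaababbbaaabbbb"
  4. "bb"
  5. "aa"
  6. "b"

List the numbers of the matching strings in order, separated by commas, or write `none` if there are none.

1 → no match
2 → match
3 → match
4 → no match
5 → no match
6 → match

2, 3, 6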